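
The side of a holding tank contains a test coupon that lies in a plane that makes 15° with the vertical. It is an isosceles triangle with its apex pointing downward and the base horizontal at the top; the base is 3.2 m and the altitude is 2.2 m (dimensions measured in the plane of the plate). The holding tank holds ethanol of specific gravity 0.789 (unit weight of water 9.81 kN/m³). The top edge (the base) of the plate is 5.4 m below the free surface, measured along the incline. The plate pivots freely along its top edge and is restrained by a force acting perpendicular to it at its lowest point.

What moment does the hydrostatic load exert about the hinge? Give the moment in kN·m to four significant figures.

M ≈ 125.4 kN·m

γ = 0.789 × 9.81 = 7.74009 kN/m³.
The plate makes 15° with the vertical, i.e. θ = 90° − 15° = 75° to the horizontal. Measuring y along the incline from the free-surface line, vertical depth h = y·sinθ with sinθ = 0.965926.
With the apex down, the centroid sits h/3 = 2.2/3 = 0.733333 m below the base (the top edge), so y_c = 5.4 + 0.733333 = 6.13333 m and h_c = 6.13333 × 0.965926 = 5.92434 m.
A = ½ × 3.2 × 2.2 = 3.52 m².
Resultant F = γ·h_c·A = 7.74009 × 5.92434 × 3.52 = 161.409 kN.
I_c = b·h³/36 = 3.2 × 2.2³/36 = 0.946489 m⁴.
Centre of pressure: y_p = y_c + I_c/(y_c·A) = 6.13333 + 0.946489/(6.13333 × 3.52) = 6.13333 + 0.0438406 = 6.17717 m along the plane.
The resultant acts 0.733333 + 0.0438406 = 0.777174 m (along the plate) below the hinge at the top edge, so the moment about the hinge is M = F × 0.777174 = 161.409 × 0.777174 = 125.443 kN·m.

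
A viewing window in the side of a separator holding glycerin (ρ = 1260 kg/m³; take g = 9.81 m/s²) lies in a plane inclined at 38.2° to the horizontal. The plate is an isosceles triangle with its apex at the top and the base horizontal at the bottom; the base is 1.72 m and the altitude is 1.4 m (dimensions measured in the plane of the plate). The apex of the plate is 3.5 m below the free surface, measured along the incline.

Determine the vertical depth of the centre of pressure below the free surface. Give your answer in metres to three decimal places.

γ = ρg = 1260 × 9.81 / 1000 = 12.3606 kN/m³.
Let θ = 38.2° be the plate's angle to the horizontal; measure y along the incline from where the plane meets the free surface. Vertical depth h = y·sinθ with sinθ = 0.618408.
With the apex up, the centroid sits 2h/3 = 2 × 1.4/3 = 0.933333 m below the apex, so y_c = 3.5 + 0.933333 = 4.43333 m and h_c = 4.43333 × 0.618408 = 2.74161 m.
A = ½ × 1.72 × 1.4 = 1.204 m².
Resultant F = γ·h_c·A = 12.3606 × 2.74161 × 1.204 = 40.8011 kN.
I_c = b·h³/36 = 1.72 × 1.4³/36 = 0.131102 m⁴.
Centre of pressure: y_p = y_c + I_c/(y_c·A) = 4.43333 + 0.131102/(4.43333 × 1.204) = 4.43333 + 0.0245614 = 4.45789 m along the plane.
Vertically, h_p = y_p·sinθ = 4.45789 × 0.618408 = 2.75679 m.

h_p = 2.757 m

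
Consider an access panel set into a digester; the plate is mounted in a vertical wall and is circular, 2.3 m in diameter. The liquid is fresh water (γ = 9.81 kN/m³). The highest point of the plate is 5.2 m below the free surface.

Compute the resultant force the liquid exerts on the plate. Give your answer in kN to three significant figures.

F ≈ 259 kN

γ = 9.81 kN/m³.
The centroid is at the centre, 1.15 m below the top of the plate, so the centroid depth is h_c = 5.2 + 1.15 = 6.35 m.
A = π(1.15)² = 4.15476 m².
Resultant F = γ·h_c·A = 9.81 × 6.35 × 4.15476 = 258.815 kN.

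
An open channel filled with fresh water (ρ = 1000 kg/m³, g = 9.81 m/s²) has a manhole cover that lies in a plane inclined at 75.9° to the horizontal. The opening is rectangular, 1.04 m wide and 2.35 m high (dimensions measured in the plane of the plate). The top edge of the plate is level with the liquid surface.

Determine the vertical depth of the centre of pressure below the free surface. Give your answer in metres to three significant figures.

h_p = 1.52 m

γ = ρg = 1000 × 9.81 = 9810 N/m³ = 9.81 kN/m³.
Let θ = 75.9° be the plate's angle to the horizontal; measure y along the incline from where the plane meets the free surface. Vertical depth h = y·sinθ with sinθ = 0.969872.
The centroid lies 2.35/2 = 1.175 m below the top edge, so y_c = 1.175 m and h_c = 1.175 × 0.969872 = 1.1396 m.
A = 1.04 × 2.35 = 2.444 m².
Resultant F = γ·h_c·A = 9.81 × 1.1396 × 2.444 = 27.3226 kN.
I_c = b·h³/12 = 1.04 × 2.35³/12 = 1.12475 m⁴.
Centre of pressure: y_p = y_c + I_c/(y_c·A) = 1.175 + 1.12475/(1.175 × 2.444) = 1.175 + 0.391667 = 1.56667 m along the plane.
Vertically, h_p = y_p·sinθ = 1.56667 × 0.969872 = 1.51947 m.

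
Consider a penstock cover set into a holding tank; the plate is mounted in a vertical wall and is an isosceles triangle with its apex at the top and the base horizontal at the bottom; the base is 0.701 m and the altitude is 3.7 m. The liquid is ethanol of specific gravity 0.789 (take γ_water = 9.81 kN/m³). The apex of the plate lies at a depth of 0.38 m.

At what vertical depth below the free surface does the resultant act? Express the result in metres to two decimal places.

h_p = 3.11 m

γ = 0.789 × 9.81 = 7.74009 kN/m³.
With the apex up, the centroid sits 2h/3 = 2 × 3.7/3 = 2.46667 m below the apex, so the centroid depth is h_c = 0.38 + 2.46667 = 2.84667 m.
A = ½ × 0.701 × 3.7 = 1.29685 m².
Resultant F = γ·h_c·A = 7.74009 × 2.84667 × 1.29685 = 28.5741 kN.
I_c = b·h³/36 = 0.701 × 3.7³/36 = 0.986326 m⁴.
Centre of pressure: y_p = y_c + I_c/(y_c·A) = 2.84667 + 0.986326/(2.84667 × 1.29685) = 2.84667 + 0.267174 = 3.11384 m along the plane.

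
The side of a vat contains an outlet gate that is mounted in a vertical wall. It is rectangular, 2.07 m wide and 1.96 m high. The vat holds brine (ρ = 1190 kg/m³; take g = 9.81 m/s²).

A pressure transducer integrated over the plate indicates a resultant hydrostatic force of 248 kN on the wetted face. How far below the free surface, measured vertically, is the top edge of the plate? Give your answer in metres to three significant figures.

γ = ρg = 1190 × 9.81 / 1000 = 11.6739 kN/m³.
A = 2.07 × 1.96 = 4.0572 m².
From F = γ·h_c·A, the centroid depth is h_c = 248/(11.6739 × 4.0572) = 5.23612 m.
The centroid lies 1.96/2 = 0.98 m below the top edge, so the top edge sits at h_top = 5.23612 − 0.98 = 4.25612 m below the surface.

d_top ≈ 4.26 m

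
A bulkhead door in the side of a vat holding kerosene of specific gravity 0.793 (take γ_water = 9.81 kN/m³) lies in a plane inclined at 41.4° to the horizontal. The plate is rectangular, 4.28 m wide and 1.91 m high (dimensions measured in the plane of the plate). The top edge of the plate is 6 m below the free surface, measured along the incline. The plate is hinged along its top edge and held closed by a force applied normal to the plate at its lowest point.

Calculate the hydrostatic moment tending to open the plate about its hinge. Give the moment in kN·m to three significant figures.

γ = 0.793 × 9.81 = 7.77933 kN/m³.
Let θ = 41.4° be the plate's angle to the horizontal; measure y along the incline from where the plane meets the free surface. Vertical depth h = y·sinθ with sinθ = 0.661312.
The centroid lies 1.91/2 = 0.955 m below the top edge, so y_c = 6 + 0.955 = 6.955 m and h_c = 6.955 × 0.661312 = 4.59942 m.
A = 4.28 × 1.91 = 8.1748 m².
Resultant F = γ·h_c·A = 7.77933 × 4.59942 × 8.1748 = 292.498 kN.
I_c = b·h³/12 = 4.28 × 1.91³/12 = 2.48521 m⁴.
Centre of pressure: y_p = y_c + I_c/(y_c·A) = 6.955 + 2.48521/(6.955 × 8.1748) = 6.955 + 0.0437108 = 6.99871 m along the plane.
The resultant acts 0.955 + 0.0437108 = 0.998711 m (along the plate) below the hinge at the top edge, so the moment about the hinge is M = F × 0.998711 = 292.498 × 0.998711 = 292.121 kN·m.

M ≈ 292 kN·m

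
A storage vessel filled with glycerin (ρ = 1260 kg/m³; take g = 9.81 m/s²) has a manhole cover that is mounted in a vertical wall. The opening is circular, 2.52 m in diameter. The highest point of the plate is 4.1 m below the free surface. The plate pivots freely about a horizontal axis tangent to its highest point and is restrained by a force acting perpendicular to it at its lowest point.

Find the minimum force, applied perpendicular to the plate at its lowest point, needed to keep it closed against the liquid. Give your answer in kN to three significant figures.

γ = ρg = 1260 × 9.81 / 1000 = 12.3606 kN/m³.
The centroid is at the centre, 1.26 m below the top of the plate, so the centroid depth is h_c = 4.1 + 1.26 = 5.36 m.
A = π(1.26)² = 4.98759 m².
Resultant F = γ·h_c·A = 12.3606 × 5.36 × 4.98759 = 330.442 kN.
I_c = πr⁴/4 = π × 1.26⁴/4 = 1.97958 m⁴.
Centre of pressure: y_p = y_c + I_c/(y_c·A) = 5.36 + 1.97958/(5.36 × 4.98759) = 5.36 + 0.0740487 = 5.43405 m along the plane.
The resultant acts 1.26 + 0.0740487 = 1.33405 m (along the plate) below the hinge at the top edge, so the moment about the hinge is M = F × 1.33405 = 330.442 × 1.33405 = 440.826 kN·m.
A normal force at the bottom, 2.52 m from the hinge, must supply this moment: P = 440.826/2.52 = 174.931 kN.

P ≈ 175 kN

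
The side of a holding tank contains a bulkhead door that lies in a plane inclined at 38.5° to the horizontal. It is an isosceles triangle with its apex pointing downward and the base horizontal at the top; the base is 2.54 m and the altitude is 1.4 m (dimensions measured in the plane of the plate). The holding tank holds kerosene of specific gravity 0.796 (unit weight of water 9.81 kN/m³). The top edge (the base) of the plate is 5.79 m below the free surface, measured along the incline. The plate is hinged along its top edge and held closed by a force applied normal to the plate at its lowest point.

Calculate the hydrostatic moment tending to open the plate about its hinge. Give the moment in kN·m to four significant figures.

M ≈ 26.18 kN·m

γ = 0.796 × 9.81 = 7.80876 kN/m³.
Let θ = 38.5° be the plate's angle to the horizontal; measure y along the incline from where the plane meets the free surface. Vertical depth h = y·sinθ with sinθ = 0.622515.
With the apex down, the centroid sits h/3 = 1.4/3 = 0.466667 m below the base (the top edge), so y_c = 5.79 + 0.466667 = 6.25667 m and h_c = 6.25667 × 0.622515 = 3.89487 m.
A = ½ × 2.54 × 1.4 = 1.778 m².
Resultant F = γ·h_c·A = 7.80876 × 3.89487 × 1.778 = 54.0763 kN.
I_c = b·h³/36 = 2.54 × 1.4³/36 = 0.193604 m⁴.
Centre of pressure: y_p = y_c + I_c/(y_c·A) = 6.25667 + 0.193604/(6.25667 × 1.778) = 6.25667 + 0.0174036 = 6.27407 m along the plane.
The resultant acts 0.466667 + 0.0174036 = 0.484071 m (along the plate) below the hinge at the top edge, so the moment about the hinge is M = F × 0.484071 = 54.0763 × 0.484071 = 26.1768 kN·m.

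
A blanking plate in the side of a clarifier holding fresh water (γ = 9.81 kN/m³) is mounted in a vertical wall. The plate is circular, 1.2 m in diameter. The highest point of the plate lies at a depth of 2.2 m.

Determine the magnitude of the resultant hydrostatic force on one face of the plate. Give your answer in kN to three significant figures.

F ≈ 31.1 kN

γ = 9.81 kN/m³.
The centroid is at the centre, 0.6 m below the top of the plate, so the centroid depth is h_c = 2.2 + 0.6 = 2.8 m.
A = π(0.6)² = 1.13097 m².
Resultant F = γ·h_c·A = 9.81 × 2.8 × 1.13097 = 31.0655 kN.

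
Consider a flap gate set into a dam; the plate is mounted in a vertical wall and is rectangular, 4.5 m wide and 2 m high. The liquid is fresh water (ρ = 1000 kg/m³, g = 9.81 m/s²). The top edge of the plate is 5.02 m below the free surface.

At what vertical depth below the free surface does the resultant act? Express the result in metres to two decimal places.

γ = ρg = 1000 × 9.81 = 9810 N/m³ = 9.81 kN/m³.
The centroid lies 2/2 = 1 m below the top edge, so the centroid depth is h_c = 5.02 + 1 = 6.02 m.
A = 4.5 × 2 = 9 m².
Resultant F = γ·h_c·A = 9.81 × 6.02 × 9 = 531.506 kN.
I_c = b·h³/12 = 4.5 × 2³/12 = 3 m⁴.
Centre of pressure: y_p = y_c + I_c/(y_c·A) = 6.02 + 3/(6.02 × 9) = 6.02 + 0.055371 = 6.07537 m along the plane.

h_p = 6.08 m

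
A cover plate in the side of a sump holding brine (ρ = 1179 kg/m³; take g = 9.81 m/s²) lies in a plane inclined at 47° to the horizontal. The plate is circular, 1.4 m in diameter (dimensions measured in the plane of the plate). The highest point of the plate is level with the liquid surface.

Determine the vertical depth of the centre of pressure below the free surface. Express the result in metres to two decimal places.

h_p = 0.64 m

γ = ρg = 1179 × 9.81 / 1000 = 11.56599 kN/m³.
Let θ = 47° be the plate's angle to the horizontal; measure y along the incline from where the plane meets the free surface. Vertical depth h = y·sinθ with sinθ = 0.731354.
The centroid is at the centre, 0.7 m below the top of the plate, so y_c = 0.7 m and h_c = 0.7 × 0.731354 = 0.511948 m.
A = π(0.7)² = 1.53938 m².
Resultant F = γ·h_c·A = 11.56599 × 0.511948 × 1.53938 = 9.11495 kN.
I_c = πr⁴/4 = π × 0.7⁴/4 = 0.188574 m⁴.
Centre of pressure: y_p = y_c + I_c/(y_c·A) = 0.7 + 0.188574/(0.7 × 1.53938) = 0.7 + 0.175 = 0.875 m along the plane.
Vertically, h_p = y_p·sinθ = 0.875 × 0.731354 = 0.639935 m.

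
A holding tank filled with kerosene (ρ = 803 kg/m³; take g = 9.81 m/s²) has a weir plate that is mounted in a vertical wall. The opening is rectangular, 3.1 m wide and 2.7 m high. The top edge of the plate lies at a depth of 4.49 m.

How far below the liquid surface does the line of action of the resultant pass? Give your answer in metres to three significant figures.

h_p = 5.94 m

γ = ρg = 803 × 9.81 / 1000 = 7.87743 kN/m³.
The centroid lies 2.7/2 = 1.35 m below the top edge, so the centroid depth is h_c = 4.49 + 1.35 = 5.84 m.
A = 3.1 × 2.7 = 8.37 m².
Resultant F = γ·h_c·A = 7.87743 × 5.84 × 8.37 = 385.055 kN.
I_c = b·h³/12 = 3.1 × 2.7³/12 = 5.08478 m⁴.
Centre of pressure: y_p = y_c + I_c/(y_c·A) = 5.84 + 5.08478/(5.84 × 8.37) = 5.84 + 0.104024 = 5.94402 m along the plane.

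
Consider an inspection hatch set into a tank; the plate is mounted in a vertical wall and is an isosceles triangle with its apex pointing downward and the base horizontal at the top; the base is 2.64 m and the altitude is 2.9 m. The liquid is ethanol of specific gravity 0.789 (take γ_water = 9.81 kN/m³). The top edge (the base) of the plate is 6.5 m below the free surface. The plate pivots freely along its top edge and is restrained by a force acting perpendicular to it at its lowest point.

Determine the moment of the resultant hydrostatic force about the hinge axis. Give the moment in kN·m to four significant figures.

γ = 0.789 × 9.81 = 7.74009 kN/m³.
With the apex down, the centroid sits h/3 = 2.9/3 = 0.966667 m below the base (the top edge), so the centroid depth is h_c = 6.5 + 0.966667 = 7.46667 m.
A = ½ × 2.64 × 2.9 = 3.828 m².
Resultant F = γ·h_c·A = 7.74009 × 7.46667 × 3.828 = 221.23 kN.
I_c = b·h³/36 = 2.64 × 2.9³/36 = 1.78853 m⁴.
Centre of pressure: y_p = y_c + I_c/(y_c·A) = 7.46667 + 1.78853/(7.46667 × 3.828) = 7.46667 + 0.0625745 = 7.52924 m along the plane.
The resultant acts 0.966667 + 0.0625745 = 1.02924 m (along the plate) below the hinge at the top edge, so the moment about the hinge is M = F × 1.02924 = 221.23 × 1.02924 = 227.699 kN·m.

M ≈ 227.7 kN·m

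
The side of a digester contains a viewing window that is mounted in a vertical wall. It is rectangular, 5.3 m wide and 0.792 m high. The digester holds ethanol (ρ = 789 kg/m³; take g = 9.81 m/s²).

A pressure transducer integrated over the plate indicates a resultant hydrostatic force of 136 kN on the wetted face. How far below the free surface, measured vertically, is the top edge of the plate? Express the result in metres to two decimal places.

γ = ρg = 789 × 9.81 / 1000 = 7.74009 kN/m³.
A = 5.3 × 0.792 = 4.1976 m².
From F = γ·h_c·A, the centroid depth is h_c = 136/(7.74009 × 4.1976) = 4.18593 m.
The centroid lies 0.792/2 = 0.396 m below the top edge, so the top edge sits at h_top = 4.18593 − 0.396 = 3.78993 m below the surface.

d_top ≈ 3.79 m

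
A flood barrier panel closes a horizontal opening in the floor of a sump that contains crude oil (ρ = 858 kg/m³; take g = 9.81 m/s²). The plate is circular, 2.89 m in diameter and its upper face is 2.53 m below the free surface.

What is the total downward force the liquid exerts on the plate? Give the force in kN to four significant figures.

γ = ρg = 858 × 9.81 / 1000 = 8.41698 kN/m³.
The plate is horizontal, so pressure is uniform at p = γ·h = 8.41698 × 2.53 = 21.295 kN/m².
A = π(1.445)² = 6.55972 m².
F = p·A = 21.295 × 6.55972 = 139.689 kN.

F ≈ 139.7 kN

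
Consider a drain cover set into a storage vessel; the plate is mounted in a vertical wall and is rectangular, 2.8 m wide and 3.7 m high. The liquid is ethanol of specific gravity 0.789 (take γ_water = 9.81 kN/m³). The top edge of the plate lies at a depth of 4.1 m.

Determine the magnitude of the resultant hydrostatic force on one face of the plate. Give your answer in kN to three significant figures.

F ≈ 477 kN

γ = 0.789 × 9.81 = 7.74009 kN/m³.
The centroid lies 3.7/2 = 1.85 m below the top edge, so the centroid depth is h_c = 4.1 + 1.85 = 5.95 m.
A = 2.8 × 3.7 = 10.36 m².
Resultant F = γ·h_c·A = 7.74009 × 5.95 × 10.36 = 477.115 kN.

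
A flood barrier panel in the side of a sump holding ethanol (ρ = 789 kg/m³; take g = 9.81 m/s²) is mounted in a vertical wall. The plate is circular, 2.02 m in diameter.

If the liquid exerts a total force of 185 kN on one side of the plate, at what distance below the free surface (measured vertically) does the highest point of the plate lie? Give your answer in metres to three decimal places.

d_top ≈ 6.448 m

γ = ρg = 789 × 9.81 / 1000 = 7.74009 kN/m³.
A = π(1.01)² = 3.20474 m².
From F = γ·h_c·A, the centroid depth is h_c = 185/(7.74009 × 3.20474) = 7.45818 m.
The centroid is at the centre, 1.01 m below the top of the plate, so the highest point sits at h_top = 7.45818 − 1.01 = 6.44818 m below the surface.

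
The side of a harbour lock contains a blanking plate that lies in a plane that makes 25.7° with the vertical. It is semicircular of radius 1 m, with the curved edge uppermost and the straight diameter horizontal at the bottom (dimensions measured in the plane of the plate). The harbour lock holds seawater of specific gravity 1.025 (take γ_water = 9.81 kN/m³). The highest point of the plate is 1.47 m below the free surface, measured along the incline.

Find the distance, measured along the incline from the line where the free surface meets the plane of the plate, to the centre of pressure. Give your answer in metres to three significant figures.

y_p = 2.08 m

γ = 1.025 × 9.81 = 10.05525 kN/m³.
The plate makes 25.7° with the vertical, i.e. θ = 90° − 25.7° = 64.3° to the horizontal. Measuring y along the incline from the free-surface line, vertical depth h = y·sinθ with sinθ = 0.901077.
The centroid lies 4r/(3π) = 0.424413 m above the diameter, so r − 4r/(3π) = 1 − 0.424413 = 0.575587 m below the topmost point, so y_c = 1.47 + 0.575587 = 2.04559 m and h_c = 2.04559 × 0.901077 = 1.84323 m.
A = πr²/2 = π × 1²/2 = 1.5708 m².
Resultant F = γ·h_c·A = 10.05525 × 1.84323 × 1.5708 = 29.1134 kN.
I_c = (π/8 − 8/(9π))·r⁴ = 0.109757 × 1⁴ = 0.109757 m⁴.
Centre of pressure: y_p = y_c + I_c/(y_c·A) = 2.04559 + 0.109757/(2.04559 × 1.5708) = 2.04559 + 0.034158 = 2.07975 m along the plane.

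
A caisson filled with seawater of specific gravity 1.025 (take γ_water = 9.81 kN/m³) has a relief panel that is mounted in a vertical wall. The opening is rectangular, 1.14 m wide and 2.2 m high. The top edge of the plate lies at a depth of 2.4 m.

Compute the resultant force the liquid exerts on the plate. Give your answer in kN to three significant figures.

γ = 1.025 × 9.81 = 10.05525 kN/m³.
The centroid lies 2.2/2 = 1.1 m below the top edge, so the centroid depth is h_c = 2.4 + 1.1 = 3.5 m.
A = 1.14 × 2.2 = 2.508 m².
Resultant F = γ·h_c·A = 10.05525 × 3.5 × 2.508 = 88.265 kN.

F ≈ 88.3 kN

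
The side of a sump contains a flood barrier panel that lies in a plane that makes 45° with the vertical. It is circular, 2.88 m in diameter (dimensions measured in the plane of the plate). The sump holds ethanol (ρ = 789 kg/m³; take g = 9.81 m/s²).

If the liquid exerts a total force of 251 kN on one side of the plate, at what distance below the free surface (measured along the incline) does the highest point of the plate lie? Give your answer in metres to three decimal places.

γ = ρg = 789 × 9.81 / 1000 = 7.74009 kN/m³.
A = π(1.44)² = 6.51441 m².
From F = γ·h_c·A, the centroid depth is h_c = 251/(7.74009 × 6.51441) = 4.97797 m.
The plate makes 45° with the vertical, i.e. θ = 90° − 45° = 45° to the horizontal. Measuring y along the incline from the free-surface line, vertical depth h = y·sinθ with sinθ = 0.707107.
Along the incline, y_c = h_c/sinθ = 4.97797/0.707107 = 7.03991 m.
The centroid is at the centre, 1.44 m below the top of the plate, so the highest point sits at y_top = 7.03991 − 1.44 = 5.59991 m along the incline.

y_top ≈ 5.600 m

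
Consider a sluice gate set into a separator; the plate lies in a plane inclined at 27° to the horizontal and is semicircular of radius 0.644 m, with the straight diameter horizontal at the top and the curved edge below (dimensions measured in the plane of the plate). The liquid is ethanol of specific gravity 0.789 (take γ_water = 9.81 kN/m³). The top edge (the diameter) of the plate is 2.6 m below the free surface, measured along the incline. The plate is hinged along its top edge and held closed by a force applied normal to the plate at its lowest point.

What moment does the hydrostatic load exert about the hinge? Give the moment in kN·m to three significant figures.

γ = 0.789 × 9.81 = 7.74009 kN/m³.
Let θ = 27° be the plate's angle to the horizontal; measure y along the incline from where the plane meets the free surface. Vertical depth h = y·sinθ with sinθ = 0.453990.
The centroid of a semicircle lies 4r/(3π) = 0.273322 m from the diameter, here below the top edge, so y_c = 2.6 + 0.273322 = 2.87332 m and h_c = 2.87332 × 0.453990 = 1.30446 m.
A = πr²/2 = π × 0.644²/2 = 0.651466 m².
Resultant F = γ·h_c·A = 7.74009 × 1.30446 × 0.651466 = 6.57762 kN.
I_c = (π/8 − 8/(9π))·r⁴ = 0.109757 × 0.644⁴ = 0.0188789 m⁴.
Centre of pressure: y_p = y_c + I_c/(y_c·A) = 2.87332 + 0.0188789/(2.87332 × 0.651466) = 2.87332 + 0.0100856 = 2.88341 m along the plane.
The resultant acts 0.273322 + 0.0100856 = 0.283408 m (along the plate) below the hinge at the top edge, so the moment about the hinge is M = F × 0.283408 = 6.57762 × 0.283408 = 1.86415 kN·m.

M ≈ 1.86 kN·m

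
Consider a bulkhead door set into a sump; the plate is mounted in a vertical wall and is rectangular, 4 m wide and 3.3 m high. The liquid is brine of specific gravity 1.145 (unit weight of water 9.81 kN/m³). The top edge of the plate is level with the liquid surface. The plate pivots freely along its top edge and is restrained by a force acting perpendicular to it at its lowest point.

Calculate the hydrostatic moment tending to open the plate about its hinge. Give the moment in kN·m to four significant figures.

M ≈ 538.2 kN·m

γ = 1.145 × 9.81 = 11.23245 kN/m³.
The centroid lies 3.3/2 = 1.65 m below the top edge, so the centroid depth is h_c = 1.65 m.
A = 4 × 3.3 = 13.2 m².
Resultant F = γ·h_c·A = 11.23245 × 1.65 × 13.2 = 244.643 kN.
I_c = b·h³/12 = 4 × 3.3³/12 = 11.979 m⁴.
Centre of pressure: y_p = y_c + I_c/(y_c·A) = 1.65 + 11.979/(1.65 × 13.2) = 1.65 + 0.55 = 2.2 m along the plane.
The resultant acts 1.65 + 0.55 = 2.2 m (along the plate) below the hinge at the top edge, so the moment about the hinge is M = F × 2.2 = 244.643 × 2.2 = 538.215 kN·m.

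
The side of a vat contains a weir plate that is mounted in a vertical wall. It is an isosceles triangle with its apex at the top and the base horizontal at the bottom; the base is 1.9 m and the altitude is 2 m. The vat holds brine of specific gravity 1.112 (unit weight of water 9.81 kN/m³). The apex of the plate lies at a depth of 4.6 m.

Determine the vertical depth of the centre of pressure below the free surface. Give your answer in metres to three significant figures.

h_p = 5.97 m

γ = 1.112 × 9.81 = 10.90872 kN/m³.
With the apex up, the centroid sits 2h/3 = 2 × 2/3 = 1.33333 m below the apex, so the centroid depth is h_c = 4.6 + 1.33333 = 5.93333 m.
A = ½ × 1.9 × 2 = 1.9 m².
Resultant F = γ·h_c·A = 10.90872 × 5.93333 × 1.9 = 122.978 kN.
I_c = b·h³/36 = 1.9 × 2³/36 = 0.422222 m⁴.
Centre of pressure: y_p = y_c + I_c/(y_c·A) = 5.93333 + 0.422222/(5.93333 × 1.9) = 5.93333 + 0.0374532 = 5.97078 m along the plane.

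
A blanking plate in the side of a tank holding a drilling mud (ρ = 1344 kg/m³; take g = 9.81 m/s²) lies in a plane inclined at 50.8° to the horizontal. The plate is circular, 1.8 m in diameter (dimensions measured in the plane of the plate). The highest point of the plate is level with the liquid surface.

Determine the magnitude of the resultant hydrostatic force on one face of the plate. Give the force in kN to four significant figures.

F ≈ 23.40 kN

γ = ρg = 1344 × 9.81 / 1000 = 13.18464 kN/m³.
Let θ = 50.8° be the plate's angle to the horizontal; measure y along the incline from where the plane meets the free surface. Vertical depth h = y·sinθ with sinθ = 0.774944.
The centroid is at the centre, 0.9 m below the top of the plate, so y_c = 0.9 m and h_c = 0.9 × 0.774944 = 0.69745 m.
A = π(0.9)² = 2.54469 m².
Resultant F = γ·h_c·A = 13.18464 × 0.69745 × 2.54469 = 23.4 kN.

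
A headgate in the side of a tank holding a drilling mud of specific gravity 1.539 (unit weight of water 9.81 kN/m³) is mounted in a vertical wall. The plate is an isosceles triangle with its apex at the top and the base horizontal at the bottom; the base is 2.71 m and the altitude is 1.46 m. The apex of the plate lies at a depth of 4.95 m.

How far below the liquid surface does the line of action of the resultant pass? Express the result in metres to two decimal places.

h_p = 5.94 m

γ = 1.539 × 9.81 = 15.09759 kN/m³.
With the apex up, the centroid sits 2h/3 = 2 × 1.46/3 = 0.973333 m below the apex, so the centroid depth is h_c = 4.95 + 0.973333 = 5.92333 m.
A = ½ × 2.71 × 1.46 = 1.9783 m².
Resultant F = γ·h_c·A = 15.09759 × 5.92333 × 1.9783 = 176.915 kN.
I_c = b·h³/36 = 2.71 × 1.46³/36 = 0.234275 m⁴.
Centre of pressure: y_p = y_c + I_c/(y_c·A) = 5.92333 + 0.234275/(5.92333 × 1.9783) = 5.92333 + 0.0199925 = 5.94332 m along the plane.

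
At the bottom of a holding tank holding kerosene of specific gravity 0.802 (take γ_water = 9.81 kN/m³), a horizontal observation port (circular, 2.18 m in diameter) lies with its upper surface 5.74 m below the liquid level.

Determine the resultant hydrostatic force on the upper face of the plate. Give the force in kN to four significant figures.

γ = 0.802 × 9.81 = 7.86762 kN/m³.
The plate is horizontal, so pressure is uniform at p = γ·h = 7.86762 × 5.74 = 45.1601 kN/m².
A = π(1.09)² = 3.73253 m².
F = p·A = 45.1601 × 3.73253 = 168.561 kN.

F ≈ 168.6 kN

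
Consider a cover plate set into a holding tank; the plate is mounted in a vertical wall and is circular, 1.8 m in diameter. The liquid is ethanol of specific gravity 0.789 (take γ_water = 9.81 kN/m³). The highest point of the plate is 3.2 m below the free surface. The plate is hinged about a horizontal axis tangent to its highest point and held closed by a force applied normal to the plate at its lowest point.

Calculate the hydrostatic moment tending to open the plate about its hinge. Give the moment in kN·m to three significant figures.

γ = 0.789 × 9.81 = 7.74009 kN/m³.
The centroid is at the centre, 0.9 m below the top of the plate, so the centroid depth is h_c = 3.2 + 0.9 = 4.1 m.
A = π(0.9)² = 2.54469 m².
Resultant F = γ·h_c·A = 7.74009 × 4.1 × 2.54469 = 80.7541 kN.
I_c = πr⁴/4 = π × 0.9⁴/4 = 0.5153 m⁴.
Centre of pressure: y_p = y_c + I_c/(y_c·A) = 4.1 + 0.5153/(4.1 × 2.54469) = 4.1 + 0.0493903 = 4.14939 m along the plane.
The resultant acts 0.9 + 0.0493903 = 0.94939 m (along the plate) below the hinge at the top edge, so the moment about the hinge is M = F × 0.94939 = 80.7541 × 0.94939 = 76.6671 kN·m.

M ≈ 76.7 kN·m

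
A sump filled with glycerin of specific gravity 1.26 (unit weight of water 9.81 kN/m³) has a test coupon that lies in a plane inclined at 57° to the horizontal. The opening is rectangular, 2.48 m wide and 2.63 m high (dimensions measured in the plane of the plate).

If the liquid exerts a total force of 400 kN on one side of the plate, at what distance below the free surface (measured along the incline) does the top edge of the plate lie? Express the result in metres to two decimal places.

γ = 1.26 × 9.81 = 12.3606 kN/m³.
A = 2.48 × 2.63 = 6.5224 m².
From F = γ·h_c·A, the centroid depth is h_c = 400/(12.3606 × 6.5224) = 4.9615 m.
Let θ = 57° be the plate's angle to the horizontal; measure y along the incline from where the plane meets the free surface. Vertical depth h = y·sinθ with sinθ = 0.838671.
Along the incline, y_c = h_c/sinθ = 4.9615/0.838671 = 5.91591 m.
The centroid lies 2.63/2 = 1.315 m below the top edge, so the top edge sits at y_top = 5.91591 − 1.315 = 4.60091 m along the incline.

y_top ≈ 4.60 m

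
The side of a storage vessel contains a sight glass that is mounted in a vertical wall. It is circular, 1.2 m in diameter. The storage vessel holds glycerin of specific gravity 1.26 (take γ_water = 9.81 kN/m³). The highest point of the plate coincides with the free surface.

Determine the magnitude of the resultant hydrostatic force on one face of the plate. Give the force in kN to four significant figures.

γ = 1.26 × 9.81 = 12.3606 kN/m³.
The centroid is at the centre, 0.6 m below the top of the plate, so the centroid depth is h_c = 0.6 m.
A = π(0.6)² = 1.13097 m².
Resultant F = γ·h_c·A = 12.3606 × 0.6 × 1.13097 = 8.38768 kN.

F ≈ 8.388 kN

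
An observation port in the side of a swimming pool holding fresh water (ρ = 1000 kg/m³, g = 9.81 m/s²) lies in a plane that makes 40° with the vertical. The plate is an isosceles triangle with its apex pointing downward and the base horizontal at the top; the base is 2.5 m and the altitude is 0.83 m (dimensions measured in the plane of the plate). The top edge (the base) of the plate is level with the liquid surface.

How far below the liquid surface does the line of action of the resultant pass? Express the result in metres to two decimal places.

γ = ρg = 1000 × 9.81 = 9810 N/m³ = 9.81 kN/m³.
The plate makes 40° with the vertical, i.e. θ = 90° − 40° = 50° to the horizontal. Measuring y along the incline from the free-surface line, vertical depth h = y·sinθ with sinθ = 0.766044.
With the apex down, the centroid sits h/3 = 0.83/3 = 0.276667 m below the base (the top edge), so y_c = 0.276667 m and h_c = 0.276667 × 0.766044 = 0.211939 m.
A = ½ × 2.5 × 0.83 = 1.0375 m².
Resultant F = γ·h_c·A = 9.81 × 0.211939 × 1.0375 = 2.15709 kN.
I_c = b·h³/36 = 2.5 × 0.83³/36 = 0.0397074 m⁴.
Centre of pressure: y_p = y_c + I_c/(y_c·A) = 0.276667 + 0.0397074/(0.276667 × 1.0375) = 0.276667 + 0.138333 = 0.415 m along the plane.
Vertically, h_p = y_p·sinθ = 0.415 × 0.766044 = 0.317908 m.

h_p = 0.32 m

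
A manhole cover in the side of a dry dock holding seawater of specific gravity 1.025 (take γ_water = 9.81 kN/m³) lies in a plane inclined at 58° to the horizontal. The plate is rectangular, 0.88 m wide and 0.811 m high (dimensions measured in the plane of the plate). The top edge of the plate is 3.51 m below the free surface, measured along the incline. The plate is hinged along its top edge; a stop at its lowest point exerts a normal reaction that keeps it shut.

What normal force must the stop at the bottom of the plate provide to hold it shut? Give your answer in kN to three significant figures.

γ = 1.025 × 9.81 = 10.05525 kN/m³.
Let θ = 58° be the plate's angle to the horizontal; measure y along the incline from where the plane meets the free surface. Vertical depth h = y·sinθ with sinθ = 0.848048.
The centroid lies 0.811/2 = 0.4055 m below the top edge, so y_c = 3.51 + 0.4055 = 3.9155 m and h_c = 3.9155 × 0.848048 = 3.32053 m.
A = 0.88 × 0.811 = 0.71368 m².
Resultant F = γ·h_c·A = 10.05525 × 3.32053 × 0.71368 = 23.8289 kN.
I_c = b·h³/12 = 0.88 × 0.811³/12 = 0.0391169 m⁴.
Centre of pressure: y_p = y_c + I_c/(y_c·A) = 3.9155 + 0.0391169/(3.9155 × 0.71368) = 3.9155 + 0.0139982 = 3.9295 m along the plane.
The resultant acts 0.4055 + 0.0139982 = 0.419498 m (along the plate) below the hinge at the top edge, so the moment about the hinge is M = F × 0.419498 = 23.8289 × 0.419498 = 9.99618 kN·m.
A normal force at the bottom, 0.811 m from the hinge, must supply this moment: P = 9.99618/0.811 = 12.3257 kN.

P ≈ 12.3 kN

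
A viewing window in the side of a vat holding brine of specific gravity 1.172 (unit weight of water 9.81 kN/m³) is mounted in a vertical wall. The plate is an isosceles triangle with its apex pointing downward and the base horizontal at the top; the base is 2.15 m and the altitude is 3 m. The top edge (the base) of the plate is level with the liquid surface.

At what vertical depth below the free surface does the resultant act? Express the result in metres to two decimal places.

h_p = 1.50 m

γ = 1.172 × 9.81 = 11.49732 kN/m³.
With the apex down, the centroid sits h/3 = 3/3 = 1 m below the base (the top edge), so the centroid depth is h_c = 1 m.
A = ½ × 2.15 × 3 = 3.225 m².
Resultant F = γ·h_c·A = 11.49732 × 1 × 3.225 = 37.0789 kN.
I_c = b·h³/36 = 2.15 × 3³/36 = 1.6125 m⁴.
Centre of pressure: y_p = y_c + I_c/(y_c·A) = 1 + 1.6125/(1 × 3.225) = 1 + 0.5 = 1.5 m along the plane.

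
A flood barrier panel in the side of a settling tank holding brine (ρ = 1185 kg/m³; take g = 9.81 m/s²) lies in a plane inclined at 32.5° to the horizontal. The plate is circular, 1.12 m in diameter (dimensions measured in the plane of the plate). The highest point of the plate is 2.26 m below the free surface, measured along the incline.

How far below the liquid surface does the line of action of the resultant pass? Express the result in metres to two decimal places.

h_p = 1.53 m

γ = ρg = 1185 × 9.81 / 1000 = 11.62485 kN/m³.
Let θ = 32.5° be the plate's angle to the horizontal; measure y along the incline from where the plane meets the free surface. Vertical depth h = y·sinθ with sinθ = 0.537300.
The centroid is at the centre, 0.56 m below the top of the plate, so y_c = 2.26 + 0.56 = 2.82 m and h_c = 2.82 × 0.537300 = 1.51519 m.
A = π(0.56)² = 0.985203 m².
Resultant F = γ·h_c·A = 11.62485 × 1.51519 × 0.985203 = 17.3532 kN.
I_c = πr⁴/4 = π × 0.56⁴/4 = 0.07724 m⁴.
Centre of pressure: y_p = y_c + I_c/(y_c·A) = 2.82 + 0.07724/(2.82 × 0.985203) = 2.82 + 0.0278014 = 2.8478 m along the plane.
Vertically, h_p = y_p·sinθ = 2.8478 × 0.537300 = 1.53012 m.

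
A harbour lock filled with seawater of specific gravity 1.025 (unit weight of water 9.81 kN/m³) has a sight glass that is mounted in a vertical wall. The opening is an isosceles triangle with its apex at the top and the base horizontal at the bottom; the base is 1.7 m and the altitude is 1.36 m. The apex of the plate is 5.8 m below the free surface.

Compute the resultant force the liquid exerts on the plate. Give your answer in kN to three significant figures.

γ = 1.025 × 9.81 = 10.05525 kN/m³.
With the apex up, the centroid sits 2h/3 = 2 × 1.36/3 = 0.906667 m below the apex, so the centroid depth is h_c = 5.8 + 0.906667 = 6.70667 m.
A = ½ × 1.7 × 1.36 = 1.156 m².
Resultant F = γ·h_c·A = 10.05525 × 6.70667 × 1.156 = 77.9575 kN.

F ≈ 78.0 kN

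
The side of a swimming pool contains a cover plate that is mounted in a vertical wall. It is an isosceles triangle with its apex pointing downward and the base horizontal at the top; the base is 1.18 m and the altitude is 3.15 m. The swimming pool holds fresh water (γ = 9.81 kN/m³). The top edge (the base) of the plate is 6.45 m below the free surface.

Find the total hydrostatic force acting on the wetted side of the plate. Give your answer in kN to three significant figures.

γ = 9.81 kN/m³.
With the apex down, the centroid sits h/3 = 3.15/3 = 1.05 m below the base (the top edge), so the centroid depth is h_c = 6.45 + 1.05 = 7.5 m.
A = ½ × 1.18 × 3.15 = 1.8585 m².
Resultant F = γ·h_c·A = 9.81 × 7.5 × 1.8585 = 136.739 kN.

F ≈ 137 kN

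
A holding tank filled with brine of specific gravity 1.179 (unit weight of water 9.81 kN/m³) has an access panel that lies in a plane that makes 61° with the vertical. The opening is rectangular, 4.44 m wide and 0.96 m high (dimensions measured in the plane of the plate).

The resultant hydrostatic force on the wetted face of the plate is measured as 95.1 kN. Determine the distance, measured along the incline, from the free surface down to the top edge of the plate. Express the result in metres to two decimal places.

y_top ≈ 3.50 m

γ = 1.179 × 9.81 = 11.56599 kN/m³.
A = 4.44 × 0.96 = 4.2624 m².
From F = γ·h_c·A, the centroid depth is h_c = 95.1/(11.56599 × 4.2624) = 1.92905 m.
The plate makes 61° with the vertical, i.e. θ = 90° − 61° = 29° to the horizontal. Measuring y along the incline from the free-surface line, vertical depth h = y·sinθ with sinθ = 0.484810.
Along the incline, y_c = h_c/sinθ = 1.92905/0.484810 = 3.97898 m.
The centroid lies 0.96/2 = 0.48 m below the top edge, so the top edge sits at y_top = 3.97898 − 0.48 = 3.49898 m along the incline.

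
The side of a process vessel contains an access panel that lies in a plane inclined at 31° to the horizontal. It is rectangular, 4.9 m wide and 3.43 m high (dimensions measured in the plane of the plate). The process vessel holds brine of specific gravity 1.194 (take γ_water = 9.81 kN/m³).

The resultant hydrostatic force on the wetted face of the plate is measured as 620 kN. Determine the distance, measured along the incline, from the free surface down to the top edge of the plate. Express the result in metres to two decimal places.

γ = 1.194 × 9.81 = 11.71314 kN/m³.
A = 4.9 × 3.43 = 16.807 m².
From F = γ·h_c·A, the centroid depth is h_c = 620/(11.71314 × 16.807) = 3.1494 m.
Let θ = 31° be the plate's angle to the horizontal; measure y along the incline from where the plane meets the free surface. Vertical depth h = y·sinθ with sinθ = 0.515038.
Along the incline, y_c = h_c/sinθ = 3.1494/0.515038 = 6.11489 m.
The centroid lies 3.43/2 = 1.715 m below the top edge, so the top edge sits at y_top = 6.11489 − 1.715 = 4.39989 m along the incline.

y_top ≈ 4.40 m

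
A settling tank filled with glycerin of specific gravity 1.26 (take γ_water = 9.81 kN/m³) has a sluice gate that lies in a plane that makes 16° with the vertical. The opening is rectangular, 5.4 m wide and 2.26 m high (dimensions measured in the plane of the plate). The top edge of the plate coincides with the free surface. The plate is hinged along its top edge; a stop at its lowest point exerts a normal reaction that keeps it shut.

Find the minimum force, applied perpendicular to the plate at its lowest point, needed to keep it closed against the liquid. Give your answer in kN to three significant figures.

γ = 1.26 × 9.81 = 12.3606 kN/m³.
The plate makes 16° with the vertical, i.e. θ = 90° − 16° = 74° to the horizontal. Measuring y along the incline from the free-surface line, vertical depth h = y·sinθ with sinθ = 0.961262.
The centroid lies 2.26/2 = 1.13 m below the top edge, so y_c = 1.13 m and h_c = 1.13 × 0.961262 = 1.08623 m.
A = 5.4 × 2.26 = 12.204 m².
Resultant F = γ·h_c·A = 12.3606 × 1.08623 × 12.204 = 163.856 kN.
I_c = b·h³/12 = 5.4 × 2.26³/12 = 5.19443 m⁴.
Centre of pressure: y_p = y_c + I_c/(y_c·A) = 1.13 + 5.19443/(1.13 × 12.204) = 1.13 + 0.376667 = 1.50667 m along the plane.
The resultant acts 1.13 + 0.376667 = 1.50667 m (along the plate) below the hinge at the top edge, so the moment about the hinge is M = F × 1.50667 = 163.856 × 1.50667 = 246.877 kN·m.
A normal force at the bottom, 2.26 m from the hinge, must supply this moment: P = 246.877/2.26 = 109.238 kN.

P ≈ 109 kN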